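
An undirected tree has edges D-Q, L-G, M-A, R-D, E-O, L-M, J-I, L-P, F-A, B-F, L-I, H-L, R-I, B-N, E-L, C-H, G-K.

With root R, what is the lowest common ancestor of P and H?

L

Path P→root: P L I R; path H→root: H L I R.
First common node: L.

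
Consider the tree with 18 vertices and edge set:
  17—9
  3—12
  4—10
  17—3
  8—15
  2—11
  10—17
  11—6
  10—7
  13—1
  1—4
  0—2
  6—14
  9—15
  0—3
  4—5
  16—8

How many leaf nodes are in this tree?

Exactly 6 nodes have a single neighbour: 5, 7, 12, 13, 14, 16.

6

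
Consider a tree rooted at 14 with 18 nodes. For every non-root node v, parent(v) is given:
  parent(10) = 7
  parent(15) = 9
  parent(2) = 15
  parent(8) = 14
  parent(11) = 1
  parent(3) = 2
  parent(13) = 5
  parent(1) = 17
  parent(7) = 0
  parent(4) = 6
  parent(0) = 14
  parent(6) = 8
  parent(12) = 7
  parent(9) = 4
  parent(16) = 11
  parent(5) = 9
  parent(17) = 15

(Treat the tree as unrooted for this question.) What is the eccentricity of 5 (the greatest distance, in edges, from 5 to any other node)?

8

The node farthest from 5 is 10 (12 also at distance 8), via 5–9–4–6–8–14–0–7–10 — 8 edges.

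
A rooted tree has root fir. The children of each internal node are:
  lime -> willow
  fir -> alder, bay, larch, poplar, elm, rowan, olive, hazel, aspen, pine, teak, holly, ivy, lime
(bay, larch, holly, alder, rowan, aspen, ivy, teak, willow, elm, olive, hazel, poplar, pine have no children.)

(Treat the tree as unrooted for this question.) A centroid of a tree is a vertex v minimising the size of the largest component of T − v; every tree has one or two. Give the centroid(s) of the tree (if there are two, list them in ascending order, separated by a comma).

Delete fir: the remaining components have sizes 2, 1, 1, 1, 1, 1, 1, 1, 1, 1, 1, 1, 1, 1. Max 2 ≤ 8, so fir is a centroid.
Every other node leaves some component of size > 8, so the centroid is unique.

fir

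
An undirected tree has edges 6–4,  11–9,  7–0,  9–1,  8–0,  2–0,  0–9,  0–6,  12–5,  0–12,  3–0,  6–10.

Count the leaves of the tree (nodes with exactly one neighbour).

Degree-1 nodes: 1, 2, 3, 4, 5, 7, 8, 10, 11 — 9 of them.

9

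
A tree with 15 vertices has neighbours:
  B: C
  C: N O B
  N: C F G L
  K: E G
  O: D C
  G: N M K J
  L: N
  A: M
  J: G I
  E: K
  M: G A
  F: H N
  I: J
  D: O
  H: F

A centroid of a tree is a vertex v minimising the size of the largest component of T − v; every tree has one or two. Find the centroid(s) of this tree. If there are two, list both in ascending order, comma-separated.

N

Removing N splits the tree into components of sizes 7, 4, 2, 1; the largest is 7 ≤ ⌊15/2⌋ = 7.
No neighbour of N does as well, so N is the unique centroid.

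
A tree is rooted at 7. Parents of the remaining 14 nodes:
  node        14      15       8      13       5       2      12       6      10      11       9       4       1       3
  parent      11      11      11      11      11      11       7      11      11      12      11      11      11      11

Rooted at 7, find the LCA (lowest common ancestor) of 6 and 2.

Path 6→root: 6 11 12 7; path 2→root: 2 11 12 7.
First common node: 11.

11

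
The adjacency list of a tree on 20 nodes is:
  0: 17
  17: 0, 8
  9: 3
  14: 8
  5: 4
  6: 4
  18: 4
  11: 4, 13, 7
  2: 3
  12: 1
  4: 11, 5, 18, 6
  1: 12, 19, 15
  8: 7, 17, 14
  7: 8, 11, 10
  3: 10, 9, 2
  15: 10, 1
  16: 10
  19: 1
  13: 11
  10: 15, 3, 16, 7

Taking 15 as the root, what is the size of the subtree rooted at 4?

The subtree rooted at 4 contains: 4, 5, 6, 18 — 4 nodes.

4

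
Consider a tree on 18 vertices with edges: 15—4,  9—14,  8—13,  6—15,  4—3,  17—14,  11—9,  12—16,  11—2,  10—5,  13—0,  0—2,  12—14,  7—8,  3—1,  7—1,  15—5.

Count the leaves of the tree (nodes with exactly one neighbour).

4

Exactly 4 nodes have a single neighbour: 6, 10, 16, 17.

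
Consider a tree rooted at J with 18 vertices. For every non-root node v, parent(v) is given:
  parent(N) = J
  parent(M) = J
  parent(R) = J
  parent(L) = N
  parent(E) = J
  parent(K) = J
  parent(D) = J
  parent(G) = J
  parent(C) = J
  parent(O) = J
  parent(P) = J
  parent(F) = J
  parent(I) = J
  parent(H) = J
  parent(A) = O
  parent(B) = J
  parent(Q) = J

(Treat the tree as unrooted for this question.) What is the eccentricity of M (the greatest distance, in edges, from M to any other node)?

A farthest node from M is L (A also at distance 3).
The path M–J–N–L has 3 edges.

3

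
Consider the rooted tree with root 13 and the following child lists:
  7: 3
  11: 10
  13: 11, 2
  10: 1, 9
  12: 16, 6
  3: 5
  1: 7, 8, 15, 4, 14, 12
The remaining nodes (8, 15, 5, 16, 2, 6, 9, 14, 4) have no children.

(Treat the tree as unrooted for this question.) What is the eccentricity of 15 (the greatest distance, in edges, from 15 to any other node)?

A farthest node from 15 is 2.
The path 15-1-10-11-13-2 has 5 edges.

5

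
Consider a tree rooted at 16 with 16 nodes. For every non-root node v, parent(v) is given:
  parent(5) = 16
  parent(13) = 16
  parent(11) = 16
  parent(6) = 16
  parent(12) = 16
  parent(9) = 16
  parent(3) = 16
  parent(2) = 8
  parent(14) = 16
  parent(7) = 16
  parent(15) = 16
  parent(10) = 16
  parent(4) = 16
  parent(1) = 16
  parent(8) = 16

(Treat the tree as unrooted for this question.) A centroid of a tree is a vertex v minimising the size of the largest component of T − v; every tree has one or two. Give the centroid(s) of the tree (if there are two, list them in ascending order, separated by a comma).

16

Removing 16 splits the tree into components of sizes 2, 1, 1, 1, 1, 1, 1, 1, 1, 1, 1, 1, 1, 1; the largest is 2 ≤ ⌊16/2⌋ = 8.
Every other node leaves some component of size > 8, so the centroid is unique.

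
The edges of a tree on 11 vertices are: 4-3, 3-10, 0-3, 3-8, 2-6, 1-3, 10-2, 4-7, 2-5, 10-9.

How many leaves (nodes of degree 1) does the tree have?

Exactly 7 nodes have a single neighbour: 0, 1, 5, 6, 7, 8, 9.

7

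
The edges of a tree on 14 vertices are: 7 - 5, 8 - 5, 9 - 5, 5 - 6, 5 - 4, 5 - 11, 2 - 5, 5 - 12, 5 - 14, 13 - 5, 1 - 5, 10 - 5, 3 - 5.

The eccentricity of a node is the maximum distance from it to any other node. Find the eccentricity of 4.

2

A farthest node from 4 is 14 (12, 7, 6, 8, 9, 13, 3, 2, 10, 11, 1 also at distance 2).
The path 4 – 5 – 14 has 2 edges.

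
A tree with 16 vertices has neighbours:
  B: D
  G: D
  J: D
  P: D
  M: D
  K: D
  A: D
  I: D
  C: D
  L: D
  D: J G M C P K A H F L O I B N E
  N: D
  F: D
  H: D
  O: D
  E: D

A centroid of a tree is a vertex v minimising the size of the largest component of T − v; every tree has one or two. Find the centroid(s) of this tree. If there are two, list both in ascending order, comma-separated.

D

Removing D splits the tree into components of sizes 1, 1, 1, 1, 1, 1, 1, 1, 1, 1, 1, 1, 1, 1, 1; the largest is 1 ≤ ⌊16/2⌋ = 8.
Every other node leaves some component of size > 8, so the centroid is unique.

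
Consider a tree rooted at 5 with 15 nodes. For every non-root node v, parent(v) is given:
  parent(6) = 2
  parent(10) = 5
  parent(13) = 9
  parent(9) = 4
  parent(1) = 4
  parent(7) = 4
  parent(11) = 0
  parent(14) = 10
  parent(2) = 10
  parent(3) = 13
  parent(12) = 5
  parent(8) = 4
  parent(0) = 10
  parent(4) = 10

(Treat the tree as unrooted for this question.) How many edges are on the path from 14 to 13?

4

The path is 14 – 10 – 4 – 9 – 13, which has 4 edges.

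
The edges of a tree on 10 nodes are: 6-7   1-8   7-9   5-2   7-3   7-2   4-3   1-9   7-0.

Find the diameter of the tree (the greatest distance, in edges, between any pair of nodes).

A longest path is 8 – 1 – 9 – 7 – 3 – 4, with 5 edges.

5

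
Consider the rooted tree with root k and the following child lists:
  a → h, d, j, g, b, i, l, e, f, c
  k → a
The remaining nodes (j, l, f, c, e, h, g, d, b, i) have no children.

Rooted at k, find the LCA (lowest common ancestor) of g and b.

a

Path g→root: g a k; path b→root: b a k.
First common node: a.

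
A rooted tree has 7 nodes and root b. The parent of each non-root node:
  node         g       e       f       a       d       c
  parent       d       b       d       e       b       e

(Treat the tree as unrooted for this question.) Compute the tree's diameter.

4

A longest path is c - e - b - d - f, with 4 edges.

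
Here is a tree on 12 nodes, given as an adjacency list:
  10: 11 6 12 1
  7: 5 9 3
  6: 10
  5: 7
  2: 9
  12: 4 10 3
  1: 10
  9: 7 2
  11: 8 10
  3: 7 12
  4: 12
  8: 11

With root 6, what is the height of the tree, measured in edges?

6

The longest root-to-leaf path is 6–10–12–3–7–9–2 (6 edges).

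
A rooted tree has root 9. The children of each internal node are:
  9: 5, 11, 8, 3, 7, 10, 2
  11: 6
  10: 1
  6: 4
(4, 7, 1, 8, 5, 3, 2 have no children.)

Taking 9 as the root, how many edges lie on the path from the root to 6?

Climbing from 6 to the root: 6–11–9. That's 2 steps.

2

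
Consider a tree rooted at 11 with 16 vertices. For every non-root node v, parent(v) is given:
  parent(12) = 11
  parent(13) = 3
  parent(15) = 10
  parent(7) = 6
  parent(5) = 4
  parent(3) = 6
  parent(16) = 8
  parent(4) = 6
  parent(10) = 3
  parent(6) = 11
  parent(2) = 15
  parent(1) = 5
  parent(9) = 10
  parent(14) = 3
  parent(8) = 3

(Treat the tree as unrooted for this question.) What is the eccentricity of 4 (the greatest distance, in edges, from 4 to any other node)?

5

The node farthest from 4 is 2, via 4 – 6 – 3 – 10 – 15 – 2 — 5 edges.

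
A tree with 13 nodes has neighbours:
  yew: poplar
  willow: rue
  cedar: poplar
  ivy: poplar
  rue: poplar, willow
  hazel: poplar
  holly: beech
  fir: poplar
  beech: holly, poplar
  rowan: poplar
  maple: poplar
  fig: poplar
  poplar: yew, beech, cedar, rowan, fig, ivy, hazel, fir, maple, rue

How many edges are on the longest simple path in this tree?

4

A longest path is willow – rue – poplar – beech – holly, with 4 edges.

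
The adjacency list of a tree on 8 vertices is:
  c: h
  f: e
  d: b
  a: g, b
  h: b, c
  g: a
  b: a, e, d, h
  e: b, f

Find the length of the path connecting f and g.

4

Walking from f: f - e - b - a - g. Length 4.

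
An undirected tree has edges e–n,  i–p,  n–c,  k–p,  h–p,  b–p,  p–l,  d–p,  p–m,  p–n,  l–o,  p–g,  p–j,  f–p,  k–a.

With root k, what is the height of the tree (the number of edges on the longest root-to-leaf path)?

A deepest node is e, reached by k – p – n – e.
That path has 3 edges, so the height is 3.

3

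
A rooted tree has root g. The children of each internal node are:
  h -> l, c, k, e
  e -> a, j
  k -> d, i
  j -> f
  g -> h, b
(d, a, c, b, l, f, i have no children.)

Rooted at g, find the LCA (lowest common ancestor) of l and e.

l's ancestor chain is l, h, g and e's is e, h, g; they first meet at h.

h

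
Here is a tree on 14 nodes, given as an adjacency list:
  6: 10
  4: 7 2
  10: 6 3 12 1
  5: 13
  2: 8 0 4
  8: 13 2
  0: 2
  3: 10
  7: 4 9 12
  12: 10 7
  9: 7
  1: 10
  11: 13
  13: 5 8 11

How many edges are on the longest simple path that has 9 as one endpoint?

6

A farthest node from 9 is 11 (5 also at distance 6).
The path 9-7-4-2-8-13-11 has 6 edges.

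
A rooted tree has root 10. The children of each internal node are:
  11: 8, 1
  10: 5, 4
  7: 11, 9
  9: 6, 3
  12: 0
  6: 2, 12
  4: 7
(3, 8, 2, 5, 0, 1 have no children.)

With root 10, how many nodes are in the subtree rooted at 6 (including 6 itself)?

4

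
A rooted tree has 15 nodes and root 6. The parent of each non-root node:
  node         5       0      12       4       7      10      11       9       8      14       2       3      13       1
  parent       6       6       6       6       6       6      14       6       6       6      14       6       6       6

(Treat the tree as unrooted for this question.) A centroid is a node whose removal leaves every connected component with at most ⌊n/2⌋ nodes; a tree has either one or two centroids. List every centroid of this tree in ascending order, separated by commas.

6

Removing 6 splits the tree into components of sizes 3, 1, 1, 1, 1, 1, 1, 1, 1, 1, 1, 1; the largest is 3 ≤ ⌊15/2⌋ = 7.
Every other node leaves some component of size > 7, so the centroid is unique.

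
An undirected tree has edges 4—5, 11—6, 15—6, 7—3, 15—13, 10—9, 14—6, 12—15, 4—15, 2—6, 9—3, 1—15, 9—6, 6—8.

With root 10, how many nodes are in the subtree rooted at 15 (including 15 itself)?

6

Descendants of 15 (including itself): 15, 12, 1, 4, 13, 5. That's 6.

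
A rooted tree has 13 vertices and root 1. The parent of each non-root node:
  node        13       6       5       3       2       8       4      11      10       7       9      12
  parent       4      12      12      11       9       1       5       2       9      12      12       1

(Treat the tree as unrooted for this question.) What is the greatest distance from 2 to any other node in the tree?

5

The node farthest from 2 is 13, via 2-9-12-5-4-13 — 5 edges.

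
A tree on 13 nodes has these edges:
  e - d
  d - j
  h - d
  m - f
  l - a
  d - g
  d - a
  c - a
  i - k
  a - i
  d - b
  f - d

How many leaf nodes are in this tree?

Degree-1 nodes: b, c, e, g, h, j, k, l, m — 9 of them.

9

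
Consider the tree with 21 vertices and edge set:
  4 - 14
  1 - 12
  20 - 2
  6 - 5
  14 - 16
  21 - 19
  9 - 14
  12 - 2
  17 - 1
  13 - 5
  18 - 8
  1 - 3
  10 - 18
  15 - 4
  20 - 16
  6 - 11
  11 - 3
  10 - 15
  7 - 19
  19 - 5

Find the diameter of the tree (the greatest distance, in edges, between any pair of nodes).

BFS from 21 reaches 8 last, at distance 16; BFS from 8 confirms no node is farther.
Path: 21-19-5-6-11-3-1-12-2-20-16-14-4-15-10-18-8.

16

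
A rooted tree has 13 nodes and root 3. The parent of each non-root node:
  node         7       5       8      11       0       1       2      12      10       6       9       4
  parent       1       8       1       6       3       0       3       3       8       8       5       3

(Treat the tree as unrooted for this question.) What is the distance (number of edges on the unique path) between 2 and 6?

Walking from 2: 2 - 3 - 0 - 1 - 8 - 6. Length 5.

5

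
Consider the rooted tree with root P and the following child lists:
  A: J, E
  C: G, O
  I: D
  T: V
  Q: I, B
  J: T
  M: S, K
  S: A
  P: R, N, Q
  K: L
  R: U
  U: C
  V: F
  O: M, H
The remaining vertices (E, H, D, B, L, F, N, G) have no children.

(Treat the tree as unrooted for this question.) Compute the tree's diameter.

14

Starting from D, a farthest node is F at distance 14.
One longest path: D–I–Q–P–R–U–C–O–M–S–A–J–T–V–F.
So the diameter is 14.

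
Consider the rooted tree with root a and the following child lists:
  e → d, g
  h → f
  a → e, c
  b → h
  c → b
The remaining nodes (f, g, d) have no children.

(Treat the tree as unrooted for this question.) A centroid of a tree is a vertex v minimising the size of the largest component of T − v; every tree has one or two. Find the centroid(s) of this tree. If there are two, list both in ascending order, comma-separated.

a, c

Removing c splits the tree into components of sizes 4, 3; the largest is 4 ≤ ⌊8/2⌋ = 4.
a is adjacent to c and is also a centroid (the largest component after removing it is likewise 4).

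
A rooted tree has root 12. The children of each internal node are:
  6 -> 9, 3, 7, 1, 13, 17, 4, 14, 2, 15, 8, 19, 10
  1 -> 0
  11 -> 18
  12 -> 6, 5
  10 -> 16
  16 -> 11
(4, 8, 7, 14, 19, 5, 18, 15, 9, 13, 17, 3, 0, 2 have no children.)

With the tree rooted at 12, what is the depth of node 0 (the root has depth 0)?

3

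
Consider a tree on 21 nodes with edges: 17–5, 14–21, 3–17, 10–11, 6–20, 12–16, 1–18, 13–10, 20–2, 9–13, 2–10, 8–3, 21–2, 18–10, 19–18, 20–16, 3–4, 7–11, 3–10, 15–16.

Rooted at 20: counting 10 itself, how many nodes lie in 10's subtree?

13

The subtree rooted at 10 contains: 10, 18, 11, 13, 3, 19, 1, 7, 9, 8, 17, 4, 5 — 13 nodes.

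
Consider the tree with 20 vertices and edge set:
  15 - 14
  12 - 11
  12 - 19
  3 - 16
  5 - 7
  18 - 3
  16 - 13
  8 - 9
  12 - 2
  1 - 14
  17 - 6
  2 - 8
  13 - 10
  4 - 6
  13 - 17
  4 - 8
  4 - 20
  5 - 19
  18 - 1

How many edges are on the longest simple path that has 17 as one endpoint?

8

A farthest node from 17 is 7.
The path 17-6-4-8-2-12-19-5-7 has 8 edges.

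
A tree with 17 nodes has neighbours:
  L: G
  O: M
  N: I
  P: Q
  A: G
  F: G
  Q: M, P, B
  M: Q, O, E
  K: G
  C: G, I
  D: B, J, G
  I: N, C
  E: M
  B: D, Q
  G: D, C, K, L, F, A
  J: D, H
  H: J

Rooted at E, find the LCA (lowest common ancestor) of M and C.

M

Path M→root: M E; path C→root: C G D B Q M E.
First common node: M.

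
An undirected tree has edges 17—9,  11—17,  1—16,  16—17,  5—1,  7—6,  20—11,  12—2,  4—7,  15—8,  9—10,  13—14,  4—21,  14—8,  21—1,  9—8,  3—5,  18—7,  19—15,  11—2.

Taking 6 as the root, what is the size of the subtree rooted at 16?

16's subtree: {16, 17, 11, 9, 2, 20, 8, 10, 12, 14, 15, 13, 19}, size 13.

13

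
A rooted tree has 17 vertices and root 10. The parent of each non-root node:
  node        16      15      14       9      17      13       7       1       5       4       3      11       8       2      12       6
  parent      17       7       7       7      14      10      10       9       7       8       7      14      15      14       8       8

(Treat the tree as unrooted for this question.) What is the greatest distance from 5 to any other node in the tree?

4

A farthest node from 5 is 4 (16, 12, 6 also at distance 4).
The path 5–7–15–8–4 has 4 edges.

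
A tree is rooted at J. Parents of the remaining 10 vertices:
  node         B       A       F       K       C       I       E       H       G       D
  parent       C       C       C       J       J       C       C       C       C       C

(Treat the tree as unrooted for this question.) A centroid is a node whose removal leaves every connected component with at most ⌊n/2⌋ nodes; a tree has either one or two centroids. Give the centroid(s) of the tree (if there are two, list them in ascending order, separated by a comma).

C

Delete C: the remaining components have sizes 2, 1, 1, 1, 1, 1, 1, 1, 1. Max 2 ≤ 5, so C is a centroid.
Every other node leaves some component of size > 5, so the centroid is unique.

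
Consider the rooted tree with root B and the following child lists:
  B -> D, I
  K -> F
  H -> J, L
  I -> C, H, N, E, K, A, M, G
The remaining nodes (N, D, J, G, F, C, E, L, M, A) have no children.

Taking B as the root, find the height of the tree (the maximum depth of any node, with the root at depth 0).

A deepest node is F, reached by B–I–K–F.
That path has 3 edges, so the height is 3.

3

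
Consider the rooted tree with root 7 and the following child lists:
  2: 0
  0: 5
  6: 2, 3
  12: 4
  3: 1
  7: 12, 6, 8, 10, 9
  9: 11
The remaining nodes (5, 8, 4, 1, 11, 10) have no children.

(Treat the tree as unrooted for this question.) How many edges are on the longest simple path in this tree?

BFS from 5 reaches 11 last, at distance 6; BFS from 11 confirms no node is farther.
Path: 5-0-2-6-7-9-11.

6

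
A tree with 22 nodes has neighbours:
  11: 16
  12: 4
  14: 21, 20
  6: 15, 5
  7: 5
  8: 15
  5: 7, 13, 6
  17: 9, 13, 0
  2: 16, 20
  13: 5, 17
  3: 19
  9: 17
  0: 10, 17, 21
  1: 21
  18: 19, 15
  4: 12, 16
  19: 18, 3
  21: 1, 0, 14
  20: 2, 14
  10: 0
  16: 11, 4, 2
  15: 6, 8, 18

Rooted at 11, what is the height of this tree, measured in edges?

14

The longest root-to-leaf path is 11 → 16 → 2 → 20 → 14 → 21 → 0 → 17 → 13 → 5 → 6 → 15 → 18 → 19 → 3 (14 edges).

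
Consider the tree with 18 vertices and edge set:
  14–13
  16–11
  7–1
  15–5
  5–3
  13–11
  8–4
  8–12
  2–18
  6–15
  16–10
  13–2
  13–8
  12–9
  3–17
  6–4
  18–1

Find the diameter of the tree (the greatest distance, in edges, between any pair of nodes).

Starting from 17, a farthest node is 7 at distance 11.
One longest path: 17 - 3 - 5 - 15 - 6 - 4 - 8 - 13 - 2 - 18 - 1 - 7.
So the diameter is 11.

11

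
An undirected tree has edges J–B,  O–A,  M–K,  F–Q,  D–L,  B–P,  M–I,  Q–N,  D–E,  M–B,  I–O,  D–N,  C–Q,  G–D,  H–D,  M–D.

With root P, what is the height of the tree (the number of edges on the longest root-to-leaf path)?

A deepest node is F, reached by P-B-M-D-N-Q-F.
That path has 6 edges, so the height is 6.

6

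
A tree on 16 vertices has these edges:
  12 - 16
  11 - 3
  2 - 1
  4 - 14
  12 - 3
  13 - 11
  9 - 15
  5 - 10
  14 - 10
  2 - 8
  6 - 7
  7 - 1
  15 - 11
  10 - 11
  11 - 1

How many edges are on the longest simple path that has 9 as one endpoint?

5

A farthest node from 9 is 16 (8, 6, 4 also at distance 5).
The path 9 – 15 – 11 – 3 – 12 – 16 has 5 edges.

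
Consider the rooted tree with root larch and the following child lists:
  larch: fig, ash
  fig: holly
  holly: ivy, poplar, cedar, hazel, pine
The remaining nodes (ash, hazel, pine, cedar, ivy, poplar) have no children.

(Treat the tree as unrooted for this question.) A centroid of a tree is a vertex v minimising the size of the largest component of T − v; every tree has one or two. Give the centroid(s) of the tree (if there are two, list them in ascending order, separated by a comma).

holly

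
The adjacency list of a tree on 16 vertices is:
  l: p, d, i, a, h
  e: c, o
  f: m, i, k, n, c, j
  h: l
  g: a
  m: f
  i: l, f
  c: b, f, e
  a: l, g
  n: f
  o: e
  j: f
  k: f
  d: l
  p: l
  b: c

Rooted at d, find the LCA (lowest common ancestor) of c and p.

l

Ancestors of c (toward the root): c, f, i, l, d.
Ancestors of p: p, l, d.
The deepest node appearing in both lists is l.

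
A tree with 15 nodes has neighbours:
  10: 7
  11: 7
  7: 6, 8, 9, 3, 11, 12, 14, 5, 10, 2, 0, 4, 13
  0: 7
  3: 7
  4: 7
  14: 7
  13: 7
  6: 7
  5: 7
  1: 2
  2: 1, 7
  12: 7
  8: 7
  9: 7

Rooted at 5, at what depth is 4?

Path from 5 to 4: 5–7–4, which has 2 edges.

2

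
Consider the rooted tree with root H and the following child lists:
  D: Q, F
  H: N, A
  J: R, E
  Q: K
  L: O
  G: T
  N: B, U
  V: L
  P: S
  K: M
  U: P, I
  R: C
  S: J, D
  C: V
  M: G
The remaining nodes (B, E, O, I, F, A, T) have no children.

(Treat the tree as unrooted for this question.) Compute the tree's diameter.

A longest path is T-G-M-K-Q-D-S-J-R-C-V-L-O, with 12 edges.

12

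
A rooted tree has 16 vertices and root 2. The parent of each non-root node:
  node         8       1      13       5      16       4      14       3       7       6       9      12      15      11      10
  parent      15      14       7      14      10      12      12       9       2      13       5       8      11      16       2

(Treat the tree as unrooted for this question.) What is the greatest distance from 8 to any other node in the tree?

8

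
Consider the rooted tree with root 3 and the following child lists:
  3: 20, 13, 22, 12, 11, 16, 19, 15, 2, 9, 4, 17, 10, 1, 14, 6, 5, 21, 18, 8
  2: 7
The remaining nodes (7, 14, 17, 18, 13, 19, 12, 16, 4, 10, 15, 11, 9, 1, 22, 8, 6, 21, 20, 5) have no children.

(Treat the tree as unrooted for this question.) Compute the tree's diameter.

A longest path is 7 - 2 - 3 - 14, with 3 edges.

3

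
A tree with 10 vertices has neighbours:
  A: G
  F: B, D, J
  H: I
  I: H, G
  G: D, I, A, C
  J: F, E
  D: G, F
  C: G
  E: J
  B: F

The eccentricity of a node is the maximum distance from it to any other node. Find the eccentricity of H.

Distances from H peak at 6, attained at E.
H-I-G-D-F-J-E

6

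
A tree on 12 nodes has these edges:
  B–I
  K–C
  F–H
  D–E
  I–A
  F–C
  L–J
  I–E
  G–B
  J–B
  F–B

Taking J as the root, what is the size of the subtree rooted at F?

4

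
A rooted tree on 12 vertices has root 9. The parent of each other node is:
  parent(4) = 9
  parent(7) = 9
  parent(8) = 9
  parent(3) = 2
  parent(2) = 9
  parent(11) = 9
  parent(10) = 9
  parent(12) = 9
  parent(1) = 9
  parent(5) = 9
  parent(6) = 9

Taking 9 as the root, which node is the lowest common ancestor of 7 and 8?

9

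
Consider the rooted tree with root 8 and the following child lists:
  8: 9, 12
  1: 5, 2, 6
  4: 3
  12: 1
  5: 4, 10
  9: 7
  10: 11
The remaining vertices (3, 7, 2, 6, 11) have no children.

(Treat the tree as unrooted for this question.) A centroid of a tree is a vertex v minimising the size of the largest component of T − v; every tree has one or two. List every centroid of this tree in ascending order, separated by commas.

1

Delete 1: the remaining components have sizes 5, 4, 1, 1. Max 5 ≤ 6, so 1 is a centroid.
No neighbour of 1 does as well, so 1 is the unique centroid.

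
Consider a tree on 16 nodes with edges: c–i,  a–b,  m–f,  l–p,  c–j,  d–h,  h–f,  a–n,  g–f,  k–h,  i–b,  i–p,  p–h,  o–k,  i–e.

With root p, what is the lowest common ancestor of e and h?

p

Path e→root: e i p; path h→root: h p.
First common node: p.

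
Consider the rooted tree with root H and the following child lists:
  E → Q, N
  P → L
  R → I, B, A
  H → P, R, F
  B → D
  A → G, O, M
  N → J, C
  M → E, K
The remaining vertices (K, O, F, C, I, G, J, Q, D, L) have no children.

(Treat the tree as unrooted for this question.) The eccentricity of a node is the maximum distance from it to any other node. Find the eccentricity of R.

5

A farthest node from R is C (J also at distance 5).
The path R-A-M-E-N-C has 5 edges.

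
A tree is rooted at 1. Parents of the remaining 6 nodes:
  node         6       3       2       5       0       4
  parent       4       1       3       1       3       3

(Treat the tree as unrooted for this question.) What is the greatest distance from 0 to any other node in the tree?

3

Distances from 0 peak at 3, attained at 6 (5 also at distance 3).
0 – 3 – 4 – 6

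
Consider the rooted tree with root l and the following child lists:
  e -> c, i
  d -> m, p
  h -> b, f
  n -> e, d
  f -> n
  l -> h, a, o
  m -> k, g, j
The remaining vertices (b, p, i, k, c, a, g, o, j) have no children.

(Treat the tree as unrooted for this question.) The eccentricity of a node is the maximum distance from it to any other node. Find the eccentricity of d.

A farthest node from d is o (a also at distance 5).
The path d–n–f–h–l–o has 5 edges.

5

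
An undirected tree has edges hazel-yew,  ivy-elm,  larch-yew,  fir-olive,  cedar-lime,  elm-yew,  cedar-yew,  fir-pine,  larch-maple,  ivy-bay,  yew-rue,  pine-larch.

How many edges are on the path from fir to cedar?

The path is fir–pine–larch–yew–cedar, which has 4 edges.

4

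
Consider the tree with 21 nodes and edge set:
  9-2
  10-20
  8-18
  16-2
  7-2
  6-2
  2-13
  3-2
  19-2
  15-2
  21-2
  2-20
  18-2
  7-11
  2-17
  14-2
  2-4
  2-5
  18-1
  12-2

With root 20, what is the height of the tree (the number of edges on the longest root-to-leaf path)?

A deepest node is 11, reached by 20 – 2 – 7 – 11.
That path has 3 edges, so the height is 3.

3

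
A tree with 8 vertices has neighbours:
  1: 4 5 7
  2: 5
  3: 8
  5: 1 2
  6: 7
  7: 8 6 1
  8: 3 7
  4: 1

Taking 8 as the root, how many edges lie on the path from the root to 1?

2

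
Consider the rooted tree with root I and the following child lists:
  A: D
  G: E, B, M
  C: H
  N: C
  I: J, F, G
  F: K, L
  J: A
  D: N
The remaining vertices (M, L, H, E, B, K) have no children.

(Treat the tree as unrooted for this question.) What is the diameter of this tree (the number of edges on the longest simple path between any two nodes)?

A longest path is H - C - N - D - A - J - I - G - M, with 8 edges.

8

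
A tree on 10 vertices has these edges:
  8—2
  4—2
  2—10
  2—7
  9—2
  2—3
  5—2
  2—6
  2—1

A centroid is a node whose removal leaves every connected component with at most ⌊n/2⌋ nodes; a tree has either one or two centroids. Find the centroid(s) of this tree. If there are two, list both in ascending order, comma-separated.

2

If 2 is removed the pieces have sizes 1, 1, 1, 1, 1, 1, 1, 1, 1, all ≤ ⌊10/2⌋ = 5.
No neighbour of 2 does as well, so 2 is the unique centroid.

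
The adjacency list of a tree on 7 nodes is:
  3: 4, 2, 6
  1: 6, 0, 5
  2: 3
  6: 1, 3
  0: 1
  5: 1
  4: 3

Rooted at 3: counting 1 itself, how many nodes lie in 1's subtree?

Descendants of 1 (including itself): 1, 0, 5. That's 3.

3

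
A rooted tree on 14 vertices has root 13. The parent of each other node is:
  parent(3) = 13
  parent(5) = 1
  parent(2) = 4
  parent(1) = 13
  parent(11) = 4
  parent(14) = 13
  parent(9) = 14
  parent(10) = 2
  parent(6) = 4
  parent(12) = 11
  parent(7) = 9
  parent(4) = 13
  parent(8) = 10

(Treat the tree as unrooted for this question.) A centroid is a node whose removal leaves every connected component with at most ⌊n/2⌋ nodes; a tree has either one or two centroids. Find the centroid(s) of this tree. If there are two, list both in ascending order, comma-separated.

If 4 is removed the pieces have sizes 7, 3, 2, 1, all ≤ ⌊14/2⌋ = 7.
Its neighbour 13 also leaves a largest component of size 7, so both are centroids.

4, 13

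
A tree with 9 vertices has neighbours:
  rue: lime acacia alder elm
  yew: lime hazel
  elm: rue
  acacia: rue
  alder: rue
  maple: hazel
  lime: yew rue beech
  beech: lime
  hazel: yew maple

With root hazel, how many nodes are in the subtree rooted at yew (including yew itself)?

The subtree rooted at yew contains: yew, lime, rue, beech, elm, acacia, alder — 7 nodes.

7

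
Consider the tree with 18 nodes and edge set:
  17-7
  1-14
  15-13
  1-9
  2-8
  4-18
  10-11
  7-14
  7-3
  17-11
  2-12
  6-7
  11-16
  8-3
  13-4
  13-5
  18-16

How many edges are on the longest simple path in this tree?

Starting from 5, a farthest node is 12 at distance 11.
One longest path: 5–13–4–18–16–11–17–7–3–8–2–12.
So the diameter is 11.

11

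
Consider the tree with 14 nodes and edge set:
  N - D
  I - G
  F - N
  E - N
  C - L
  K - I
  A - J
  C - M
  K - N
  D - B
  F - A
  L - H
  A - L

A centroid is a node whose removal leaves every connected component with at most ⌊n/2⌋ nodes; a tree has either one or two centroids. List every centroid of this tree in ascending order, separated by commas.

F, N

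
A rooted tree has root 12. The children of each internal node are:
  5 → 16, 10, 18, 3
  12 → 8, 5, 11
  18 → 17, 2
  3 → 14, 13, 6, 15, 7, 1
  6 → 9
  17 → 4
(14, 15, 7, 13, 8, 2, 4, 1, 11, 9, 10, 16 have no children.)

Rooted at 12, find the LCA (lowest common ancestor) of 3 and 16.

5

3's ancestor chain is 3, 5, 12 and 16's is 16, 5, 12; they first meet at 5.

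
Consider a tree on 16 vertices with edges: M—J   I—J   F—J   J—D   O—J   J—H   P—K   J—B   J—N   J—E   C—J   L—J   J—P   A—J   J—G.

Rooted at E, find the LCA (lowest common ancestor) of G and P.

Path G→root: G J E; path P→root: P J E.
First common node: J.

J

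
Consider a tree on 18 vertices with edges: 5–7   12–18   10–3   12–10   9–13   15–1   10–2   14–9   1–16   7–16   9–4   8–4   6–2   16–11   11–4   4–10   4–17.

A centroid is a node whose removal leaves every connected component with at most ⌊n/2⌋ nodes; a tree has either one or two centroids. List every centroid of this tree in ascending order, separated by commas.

If 4 is removed the pieces have sizes 6, 6, 3, 1, 1, all ≤ ⌊18/2⌋ = 9.
No neighbour of 4 does as well, so 4 is the unique centroid.

4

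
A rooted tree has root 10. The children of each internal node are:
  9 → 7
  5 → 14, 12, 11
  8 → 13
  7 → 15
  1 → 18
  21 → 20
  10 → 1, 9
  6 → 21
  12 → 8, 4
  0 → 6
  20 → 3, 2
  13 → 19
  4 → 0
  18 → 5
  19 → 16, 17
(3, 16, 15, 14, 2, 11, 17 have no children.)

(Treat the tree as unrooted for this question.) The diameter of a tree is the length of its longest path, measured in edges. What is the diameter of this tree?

13

BFS from 15 reaches 2 last, at distance 13; BFS from 2 confirms no node is farther.
Path: 15 – 7 – 9 – 10 – 1 – 18 – 5 – 12 – 4 – 0 – 6 – 21 – 20 – 2.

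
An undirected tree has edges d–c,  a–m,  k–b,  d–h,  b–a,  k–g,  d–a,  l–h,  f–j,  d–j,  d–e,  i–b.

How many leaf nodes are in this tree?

7

Degree-1 nodes: c, e, f, g, i, l, m — 7 of them.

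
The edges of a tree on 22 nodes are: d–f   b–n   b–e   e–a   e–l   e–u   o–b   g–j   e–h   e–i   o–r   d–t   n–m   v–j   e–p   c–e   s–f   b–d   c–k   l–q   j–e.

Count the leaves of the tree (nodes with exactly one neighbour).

The leaves are a, g, h, i, k, m, p, q, r, s, t, u, v.
That is 13 leaves.

13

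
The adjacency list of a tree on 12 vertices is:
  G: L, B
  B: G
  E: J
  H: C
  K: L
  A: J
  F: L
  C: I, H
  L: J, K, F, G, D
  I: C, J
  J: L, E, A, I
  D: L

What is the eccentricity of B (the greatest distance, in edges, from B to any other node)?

Distances from B peak at 6, attained at H.
B-G-L-J-I-C-H

6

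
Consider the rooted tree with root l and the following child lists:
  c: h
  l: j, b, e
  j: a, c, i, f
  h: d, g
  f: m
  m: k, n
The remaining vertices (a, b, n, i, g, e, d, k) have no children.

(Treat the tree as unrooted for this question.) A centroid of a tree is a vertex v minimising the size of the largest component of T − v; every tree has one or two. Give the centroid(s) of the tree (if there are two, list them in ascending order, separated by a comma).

If j is removed the pieces have sizes 4, 4, 3, 1, 1, all ≤ ⌊14/2⌋ = 7.
Every other node leaves some component of size > 7, so the centroid is unique.

j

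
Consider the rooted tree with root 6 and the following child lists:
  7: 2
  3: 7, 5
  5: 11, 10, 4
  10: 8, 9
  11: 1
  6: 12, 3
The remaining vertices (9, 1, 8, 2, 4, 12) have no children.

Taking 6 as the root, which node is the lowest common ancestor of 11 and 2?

3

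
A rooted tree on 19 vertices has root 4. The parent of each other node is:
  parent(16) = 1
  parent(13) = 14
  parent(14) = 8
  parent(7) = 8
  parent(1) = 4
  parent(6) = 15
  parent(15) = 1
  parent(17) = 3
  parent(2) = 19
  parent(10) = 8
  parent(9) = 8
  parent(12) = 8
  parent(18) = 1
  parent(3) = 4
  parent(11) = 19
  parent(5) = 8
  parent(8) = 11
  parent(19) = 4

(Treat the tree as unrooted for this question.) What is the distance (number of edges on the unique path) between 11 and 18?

The path is 11 – 19 – 4 – 1 – 18, which has 4 edges.

4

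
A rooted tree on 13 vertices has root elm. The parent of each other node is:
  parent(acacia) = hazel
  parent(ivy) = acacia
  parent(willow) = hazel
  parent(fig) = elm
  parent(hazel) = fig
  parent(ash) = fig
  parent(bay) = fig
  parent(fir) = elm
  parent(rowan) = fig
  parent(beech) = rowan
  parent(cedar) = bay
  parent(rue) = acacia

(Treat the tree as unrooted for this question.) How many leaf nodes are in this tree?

7

The leaves are ash, beech, cedar, fir, ivy, rue, willow.
That is 7 leaves.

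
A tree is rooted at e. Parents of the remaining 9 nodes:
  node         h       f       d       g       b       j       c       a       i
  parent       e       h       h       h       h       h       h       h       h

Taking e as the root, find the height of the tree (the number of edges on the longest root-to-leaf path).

2

A deepest node is d, reached by e → h → d.
That path has 2 edges, so the height is 2.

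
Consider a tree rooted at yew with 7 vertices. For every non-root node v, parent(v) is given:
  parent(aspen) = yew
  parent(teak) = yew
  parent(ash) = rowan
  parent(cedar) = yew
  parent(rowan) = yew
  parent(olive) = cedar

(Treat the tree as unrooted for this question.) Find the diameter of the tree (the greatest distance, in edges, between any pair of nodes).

BFS from olive reaches ash last, at distance 4; BFS from ash confirms no node is farther.
Path: olive-cedar-yew-rowan-ash.

4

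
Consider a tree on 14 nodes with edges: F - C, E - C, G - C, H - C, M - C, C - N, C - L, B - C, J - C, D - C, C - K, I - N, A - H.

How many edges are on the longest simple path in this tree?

BFS from I reaches A last, at distance 4; BFS from A confirms no node is farther.
Path: I-N-C-H-A.

4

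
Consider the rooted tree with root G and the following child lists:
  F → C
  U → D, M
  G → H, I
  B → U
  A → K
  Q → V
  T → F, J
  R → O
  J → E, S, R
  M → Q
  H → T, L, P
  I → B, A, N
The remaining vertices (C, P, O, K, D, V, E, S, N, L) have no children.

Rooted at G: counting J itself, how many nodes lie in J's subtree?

5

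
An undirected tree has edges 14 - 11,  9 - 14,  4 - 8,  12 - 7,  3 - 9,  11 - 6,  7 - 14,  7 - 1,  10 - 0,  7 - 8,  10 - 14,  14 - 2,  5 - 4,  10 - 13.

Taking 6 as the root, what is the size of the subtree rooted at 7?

7's subtree: {7, 8, 1, 12, 4, 5}, size 6.

6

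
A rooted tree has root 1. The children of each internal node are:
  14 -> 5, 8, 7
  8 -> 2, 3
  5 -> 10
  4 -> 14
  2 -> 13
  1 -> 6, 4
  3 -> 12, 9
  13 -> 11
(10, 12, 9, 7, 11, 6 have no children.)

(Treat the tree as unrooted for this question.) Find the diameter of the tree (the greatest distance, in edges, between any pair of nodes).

BFS from 6 reaches 11 last, at distance 7; BFS from 11 confirms no node is farther.
Path: 6–1–4–14–8–2–13–11.

7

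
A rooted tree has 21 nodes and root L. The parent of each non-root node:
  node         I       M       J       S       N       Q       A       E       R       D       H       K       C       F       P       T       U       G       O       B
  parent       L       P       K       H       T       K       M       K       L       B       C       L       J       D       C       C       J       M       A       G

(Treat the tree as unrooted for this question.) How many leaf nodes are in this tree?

9

Degree-1 nodes: E, F, I, N, O, Q, R, S, U — 9 of them.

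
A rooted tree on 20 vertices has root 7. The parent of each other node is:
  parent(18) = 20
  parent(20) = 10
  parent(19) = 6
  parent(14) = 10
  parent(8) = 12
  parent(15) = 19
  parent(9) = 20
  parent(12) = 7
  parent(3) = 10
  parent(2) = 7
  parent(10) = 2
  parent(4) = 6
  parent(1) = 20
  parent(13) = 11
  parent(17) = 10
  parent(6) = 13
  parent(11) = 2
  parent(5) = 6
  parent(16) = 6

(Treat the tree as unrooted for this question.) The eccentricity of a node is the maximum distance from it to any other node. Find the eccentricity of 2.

5

The node farthest from 2 is 15, via 2 – 11 – 13 – 6 – 19 – 15 — 5 edges.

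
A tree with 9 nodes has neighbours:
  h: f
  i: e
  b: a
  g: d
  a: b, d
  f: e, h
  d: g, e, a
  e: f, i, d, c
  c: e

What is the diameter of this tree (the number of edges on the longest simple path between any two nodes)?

5

Starting from b, a farthest node is h at distance 5.
One longest path: b - a - d - e - f - h.
So the diameter is 5.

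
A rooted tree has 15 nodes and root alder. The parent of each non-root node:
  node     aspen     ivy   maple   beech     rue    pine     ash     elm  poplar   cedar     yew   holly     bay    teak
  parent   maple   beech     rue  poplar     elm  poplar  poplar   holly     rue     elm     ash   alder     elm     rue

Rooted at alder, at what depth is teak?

Path from alder to teak: alder–holly–elm–rue–teak, which has 4 edges.

4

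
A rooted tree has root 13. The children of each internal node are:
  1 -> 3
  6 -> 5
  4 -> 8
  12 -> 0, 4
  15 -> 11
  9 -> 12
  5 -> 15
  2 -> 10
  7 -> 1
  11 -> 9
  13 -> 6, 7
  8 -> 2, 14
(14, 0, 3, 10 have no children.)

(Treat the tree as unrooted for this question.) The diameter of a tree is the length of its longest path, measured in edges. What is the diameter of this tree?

Starting from 10, a farthest node is 3 at distance 13.
One longest path: 10–2–8–4–12–9–11–15–5–6–13–7–1–3.
So the diameter is 13.

13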